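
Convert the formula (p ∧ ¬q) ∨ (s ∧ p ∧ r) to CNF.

p ∧ (¬q ∨ s) ∧ (¬q ∨ r)

(p ∧ ¬q) ∨ (s ∧ p ∧ r)
⇔ (p ∨ s) ∧ (p ∨ p) ∧ (p ∨ r) ∧ (¬q ∨ s) ∧ (¬q ∨ p) ∧ (¬q ∨ r)   (distribute ∨ over ∧)
⇔ p ∧ (¬q ∨ s) ∧ (¬q ∨ r)   (simplify)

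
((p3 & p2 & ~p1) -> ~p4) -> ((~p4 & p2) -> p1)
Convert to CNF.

((p3 & p2 & ~p1) -> ~p4) -> ((~p4 & p2) -> p1)
≡ ~((p3 & p2 & ~p1) -> ~p4) | ((~p4 & p2) -> p1)   (eliminate ->)
≡ ~(~(p3 & p2 & ~p1) | ~p4) | ((~p4 & p2) -> p1)   (eliminate ->)
≡ ~(~(p3 & p2 & ~p1) | ~p4) | ~(~p4 & p2) | p1   (eliminate ->)
≡ (~~(p3 & p2 & ~p1) & ~~p4) | ~(~p4 & p2) | p1   (De Morgan)
≡ (p3 & p2 & ~p1 & ~~p4) | ~(~p4 & p2) | p1   (double negation)
≡ (p3 & p2 & ~p1 & p4) | ~(~p4 & p2) | p1   (double negation)
≡ (p3 & p2 & ~p1 & p4) | ~~p4 | ~p2 | p1   (De Morgan)
≡ (p3 & p2 & ~p1 & p4) | p4 | ~p2 | p1   (double negation)
≡ (p3 | p4 | ~p2 | p1) & (p2 | p4 | ~p2 | p1) & (~p1 | p4 | ~p2 | p1) & (p4 | p4 | ~p2 | p1)   (distribute | over &)
≡ p4 | ~p2 | p1   (simplify)

p4 | ~p2 | p1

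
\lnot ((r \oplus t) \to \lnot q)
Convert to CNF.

\lnot ((r \oplus t) \to \lnot q)
⇔ \lnot (\lnot (r \oplus t) \lor \lnot q)   [eliminate \to]
⇔ \lnot (\lnot ((r \lor t) \land \lnot (r \land t)) \lor \lnot q)   [expand \oplus]
⇔ \lnot \lnot ((r \lor t) \land \lnot (r \land t)) \land \lnot \lnot q   [De Morgan]
⇔ (r \lor t) \land \lnot (r \land t) \land \lnot \lnot q   [double negation]
⇔ (r \lor t) \land (\lnot r \lor \lnot t) \land \lnot \lnot q   [De Morgan]
⇔ (r \lor t) \land (\lnot r \lor \lnot t) \land q   [double negation]

(r \lor t) \land (\lnot r \lor \lnot t) \land q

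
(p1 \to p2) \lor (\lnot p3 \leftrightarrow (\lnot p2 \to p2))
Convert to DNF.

\lnot p1 \lor p2 \lor (p3 \land \lnot p2)

(p1 \to p2) \lor (\lnot p3 \leftrightarrow (\lnot p2 \to p2))
= \lnot p1 \lor p2 \lor (\lnot p3 \leftrightarrow (\lnot p2 \to p2))
= \lnot p1 \lor p2 \lor ((\lnot p3 \to (\lnot p2 \to p2)) \land ((\lnot p2 \to p2) \to \lnot p3))
= \lnot p1 \lor p2 \lor ((\lnot \lnot p3 \lor (\lnot p2 \to p2)) \land ((\lnot p2 \to p2) \to \lnot p3))
= \lnot p1 \lor p2 \lor ((\lnot \lnot p3 \lor \lnot \lnot p2 \lor p2) \land ((\lnot p2 \to p2) \to \lnot p3))
= \lnot p1 \lor p2 \lor ((\lnot \lnot p3 \lor \lnot \lnot p2 \lor p2) \land (\lnot (\lnot p2 \to p2) \lor \lnot p3))
= \lnot p1 \lor p2 \lor ((\lnot \lnot p3 \lor \lnot \lnot p2 \lor p2) \land (\lnot (\lnot \lnot p2 \lor p2) \lor \lnot p3))
= \lnot p1 \lor p2 \lor ((p3 \lor \lnot \lnot p2 \lor p2) \land (\lnot (\lnot \lnot p2 \lor p2) \lor \lnot p3))
= \lnot p1 \lor p2 \lor ((p3 \lor p2 \lor p2) \land (\lnot (\lnot \lnot p2 \lor p2) \lor \lnot p3))
= \lnot p1 \lor p2 \lor ((p3 \lor p2 \lor p2) \land ((\lnot \lnot \lnot p2 \land \lnot p2) \lor \lnot p3))
= \lnot p1 \lor p2 \lor ((p3 \lor p2 \lor p2) \land ((\lnot p2 \land \lnot p2) \lor \lnot p3))
= \lnot p1 \lor p2 \lor (p3 \land \lnot p2 \land \lnot p2) \lor (p3 \land \lnot p3) \lor (p2 \land \lnot p2 \land \lnot p2) \lor (p2 \land \lnot p3) \lor (p2 \land \lnot p2 \land \lnot p2) \lor (p2 \land \lnot p3)
= \lnot p1 \lor p2 \lor (p3 \land \lnot p2)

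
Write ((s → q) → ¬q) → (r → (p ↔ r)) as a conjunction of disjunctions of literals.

((s → q) → ¬q) → (r → (p ↔ r))
≡ ¬((s → q) → ¬q) ∨ (r → (p ↔ r))   — eliminate →
≡ ¬(¬(s → q) ∨ ¬q) ∨ (r → (p ↔ r))   — eliminate →
≡ ¬(¬(¬s ∨ q) ∨ ¬q) ∨ (r → (p ↔ r))   — eliminate →
≡ ¬(¬(¬s ∨ q) ∨ ¬q) ∨ ¬r ∨ (p ↔ r)   — eliminate →
≡ ¬(¬(¬s ∨ q) ∨ ¬q) ∨ ¬r ∨ (p → r) ∧ (r → p)   — eliminate ↔
≡ ¬(¬(¬s ∨ q) ∨ ¬q) ∨ ¬r ∨ (¬p ∨ r) ∧ (r → p)   — eliminate →
≡ ¬(¬(¬s ∨ q) ∨ ¬q) ∨ ¬r ∨ (¬p ∨ r) ∧ (¬r ∨ p)   — eliminate →
≡ ¬¬(¬s ∨ q) ∧ ¬¬q ∨ ¬r ∨ (¬p ∨ r) ∧ (¬r ∨ p)   — De Morgan
≡ (¬s ∨ q) ∧ ¬¬q ∨ ¬r ∨ (¬p ∨ r) ∧ (¬r ∨ p)   — double negation
≡ (¬s ∨ q) ∧ q ∨ ¬r ∨ (¬p ∨ r) ∧ (¬r ∨ p)   — double negation
≡ (¬s ∨ q ∨ ¬r ∨ ¬p ∨ r) ∧ (¬s ∨ q ∨ ¬r ∨ ¬r ∨ p) ∧ (q ∨ ¬r ∨ ¬p ∨ r) ∧ (q ∨ ¬r ∨ ¬r ∨ p)   — distribute ∨ over ∧
≡ q ∨ ¬r ∨ p   — simplify

q ∨ ¬r ∨ p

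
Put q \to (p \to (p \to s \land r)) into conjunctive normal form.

q \to (p \to (p \to s \land r))
≡ \lnot q \lor (p \to (p \to s \land r))   — eliminate \to
≡ \lnot q \lor \lnot p \lor (p \to s \land r)   — eliminate \to
≡ \lnot q \lor \lnot p \lor \lnot p \lor s \land r   — eliminate \to
≡ (\lnot q \lor \lnot p \lor \lnot p \lor s) \land (\lnot q \lor \lnot p \lor \lnot p \lor r)   — distribute \lor over \land
≡ (\lnot q \lor \lnot p \lor s) \land (\lnot q \lor \lnot p \lor r)   — simplify

(\lnot q \lor \lnot p \lor s) \land (\lnot q \lor \lnot p \lor r)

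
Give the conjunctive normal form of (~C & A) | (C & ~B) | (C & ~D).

(~C & A) | (C & ~B) | (C & ~D)
⇔ (~C | C | C) & (~C | C | ~D) & (~C | ~B | C) & (~C | ~B | ~D) & (A | C | C) & (A | C | ~D) & (A | ~B | C) & (A | ~B | ~D)   — distribute | over &
⇔ (~C | ~B | ~D) & (A | C) & (A | ~B | ~D)   — simplify

(~C | ~B | ~D) & (A | C) & (A | ~B | ~D)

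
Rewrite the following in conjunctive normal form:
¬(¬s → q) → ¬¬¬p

¬(¬s → q) → ¬¬¬p
≡ ¬¬(¬s → q) ∨ ¬¬¬p   (eliminate →)
≡ ¬¬(¬¬s ∨ q) ∨ ¬¬¬p   (eliminate →)
≡ ¬¬s ∨ q ∨ ¬¬¬p   (double negation)
≡ s ∨ q ∨ ¬¬¬p   (double negation)
≡ s ∨ q ∨ ¬p   (double negation)

s ∨ q ∨ ¬p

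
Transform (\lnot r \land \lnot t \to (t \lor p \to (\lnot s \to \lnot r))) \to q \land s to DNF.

(\lnot r \land \lnot t \to (t \lor p \to (\lnot s \to \lnot r))) \to q \land s
= \lnot (\lnot r \land \lnot t \to (t \lor p \to (\lnot s \to \lnot r))) \lor q \land s   (eliminate \to)
= \lnot (\lnot (\lnot r \land \lnot t) \lor (t \lor p \to (\lnot s \to \lnot r))) \lor q \land s   (eliminate \to)
= \lnot (\lnot (\lnot r \land \lnot t) \lor \lnot (t \lor p) \lor (\lnot s \to \lnot r)) \lor q \land s   (eliminate \to)
= \lnot (\lnot (\lnot r \land \lnot t) \lor \lnot (t \lor p) \lor \lnot \lnot s \lor \lnot r) \lor q \land s   (eliminate \to)
= \lnot \lnot (\lnot r \land \lnot t) \land \lnot \lnot (t \lor p) \land \lnot \lnot \lnot s \land \lnot \lnot r \lor q \land s   (De Morgan)
= \lnot r \land \lnot t \land \lnot \lnot (t \lor p) \land \lnot \lnot \lnot s \land \lnot \lnot r \lor q \land s   (double negation)
= \lnot r \land \lnot t \land (t \lor p) \land \lnot \lnot \lnot s \land \lnot \lnot r \lor q \land s   (double negation)
= \lnot r \land \lnot t \land (t \lor p) \land \lnot s \land \lnot \lnot r \lor q \land s   (double negation)
= \lnot r \land \lnot t \land (t \lor p) \land \lnot s \land r \lor q \land s   (double negation)
= \lnot r \land \lnot t \land t \land \lnot s \land r \lor \lnot r \land \lnot t \land p \land \lnot s \land r \lor q \land s   (distribute \land over \lor)
= q \land s   (simplify)

q \land s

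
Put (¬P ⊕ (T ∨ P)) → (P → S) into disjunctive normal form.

¬P ∨ S

(¬P ⊕ (T ∨ P)) → (P → S)
≡ ¬(¬P ⊕ (T ∨ P)) ∨ (P → S)   — eliminate →
≡ ¬((¬P ∧ ¬(T ∨ P)) ∨ (¬¬P ∧ (T ∨ P))) ∨ (P → S)   — expand ⊕
≡ ¬((¬P ∧ ¬(T ∨ P)) ∨ (¬¬P ∧ (T ∨ P))) ∨ ¬P ∨ S   — eliminate →
≡ (¬(¬P ∧ ¬(T ∨ P)) ∧ ¬(¬¬P ∧ (T ∨ P))) ∨ ¬P ∨ S   — De Morgan
≡ ((¬¬P ∨ ¬¬(T ∨ P)) ∧ ¬(¬¬P ∧ (T ∨ P))) ∨ ¬P ∨ S   — De Morgan
≡ ((P ∨ ¬¬(T ∨ P)) ∧ ¬(¬¬P ∧ (T ∨ P))) ∨ ¬P ∨ S   — double negation
≡ ((P ∨ T ∨ P) ∧ ¬(¬¬P ∧ (T ∨ P))) ∨ ¬P ∨ S   — double negation
≡ ((P ∨ T ∨ P) ∧ (¬¬¬P ∨ ¬(T ∨ P))) ∨ ¬P ∨ S   — De Morgan
≡ ((P ∨ T ∨ P) ∧ (¬P ∨ ¬(T ∨ P))) ∨ ¬P ∨ S   — double negation
≡ ((P ∨ T ∨ P) ∧ (¬P ∨ (¬T ∧ ¬P))) ∨ ¬P ∨ S   — De Morgan
≡ (P ∧ ¬P) ∨ (P ∧ ¬T ∧ ¬P) ∨ (T ∧ ¬P) ∨ (T ∧ ¬T ∧ ¬P) ∨ (P ∧ ¬P) ∨ (P ∧ ¬T ∧ ¬P) ∨ ¬P ∨ S   — distribute ∧ over ∨
≡ ¬P ∨ S   — simplify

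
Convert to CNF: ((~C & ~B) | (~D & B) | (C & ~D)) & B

((~C & ~B) | (~D & B) | (C & ~D)) & B
≡ (~C | ~D | C) & (~C | ~D | ~D) & (~C | B | C) & (~C | B | ~D) & (~B | ~D | C) & (~B | ~D | ~D) & (~B | B | C) & (~B | B | ~D) & B   [distribute | over &]
≡ (~C | ~D) & (~B | ~D) & B   [simplify]

(~C | ~D) & (~B | ~D) & B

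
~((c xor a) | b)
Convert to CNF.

~((c xor a) | b)
= ~(((c | a) & ~(c & a)) | b)   — expand xor
= ~((c | a) & ~(c & a)) & ~b   — De Morgan
= (~(c | a) | ~~(c & a)) & ~b   — De Morgan
= ((~c & ~a) | ~~(c & a)) & ~b   — De Morgan
= ((~c & ~a) | (c & a)) & ~b   — double negation
= (~c | c) & (~c | a) & (~a | c) & (~a | a) & ~b   — distribute | over &
= (~c | a) & (~a | c) & ~b   — simplify

(~c | a) & (~a | c) & ~b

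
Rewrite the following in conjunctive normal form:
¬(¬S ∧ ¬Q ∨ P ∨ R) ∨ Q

¬(¬S ∧ ¬Q ∨ P ∨ R) ∨ Q
≡ ¬(¬S ∧ ¬Q) ∧ ¬P ∧ ¬R ∨ Q   — De Morgan
≡ (¬¬S ∨ ¬¬Q) ∧ ¬P ∧ ¬R ∨ Q   — De Morgan
≡ (S ∨ ¬¬Q) ∧ ¬P ∧ ¬R ∨ Q   — double negation
≡ (S ∨ Q) ∧ ¬P ∧ ¬R ∨ Q   — double negation
≡ (S ∨ Q ∨ Q) ∧ (¬P ∨ Q) ∧ (¬R ∨ Q)   — distribute ∨ over ∧
≡ (S ∨ Q) ∧ (¬P ∨ Q) ∧ (¬R ∨ Q)   — simplify

(S ∨ Q) ∧ (¬P ∨ Q) ∧ (¬R ∨ Q)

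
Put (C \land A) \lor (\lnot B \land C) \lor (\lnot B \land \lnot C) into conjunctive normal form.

(C \land A) \lor (\lnot B \land C) \lor (\lnot B \land \lnot C)
= (C \lor \lnot B \lor \lnot B) \land (C \lor \lnot B \lor \lnot C) \land (C \lor C \lor \lnot B) \land (C \lor C \lor \lnot C) \land (A \lor \lnot B \lor \lnot B) \land (A \lor \lnot B \lor \lnot C) \land (A \lor C \lor \lnot B) \land (A \lor C \lor \lnot C)   (distribute \lor over \land)
= (C \lor \lnot B) \land (A \lor \lnot B)   (simplify)

(C \lor \lnot B) \land (A \lor \lnot B)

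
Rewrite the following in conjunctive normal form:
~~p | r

~~p | r
≡ p | r   (double negation)

p | r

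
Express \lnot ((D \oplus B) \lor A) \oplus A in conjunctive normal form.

\lnot ((D \oplus B) \lor A) \oplus A
≡ (\lnot ((D \oplus B) \lor A) \lor A) \land \lnot (\lnot ((D \oplus B) \lor A) \land A)   [expand \oplus]
≡ (\lnot ((D \lor B) \land \lnot (D \land B) \lor A) \lor A) \land \lnot (\lnot ((D \oplus B) \lor A) \land A)   [expand \oplus]
≡ (\lnot ((D \lor B) \land \lnot (D \land B) \lor A) \lor A) \land \lnot (\lnot ((D \lor B) \land \lnot (D \land B) \lor A) \land A)   [expand \oplus]
≡ (\lnot ((D \lor B) \land \lnot (D \land B)) \land \lnot A \lor A) \land \lnot (\lnot ((D \lor B) \land \lnot (D \land B) \lor A) \land A)   [De Morgan]
≡ ((\lnot (D \lor B) \lor \lnot \lnot (D \land B)) \land \lnot A \lor A) \land \lnot (\lnot ((D \lor B) \land \lnot (D \land B) \lor A) \land A)   [De Morgan]
≡ ((\lnot D \land \lnot B \lor \lnot \lnot (D \land B)) \land \lnot A \lor A) \land \lnot (\lnot ((D \lor B) \land \lnot (D \land B) \lor A) \land A)   [De Morgan]
≡ ((\lnot D \land \lnot B \lor D \land B) \land \lnot A \lor A) \land \lnot (\lnot ((D \lor B) \land \lnot (D \land B) \lor A) \land A)   [double negation]
≡ ((\lnot D \land \lnot B \lor D \land B) \land \lnot A \lor A) \land (\lnot \lnot ((D \lor B) \land \lnot (D \land B) \lor A) \lor \lnot A)   [De Morgan]
≡ ((\lnot D \land \lnot B \lor D \land B) \land \lnot A \lor A) \land ((D \lor B) \land \lnot (D \land B) \lor A \lor \lnot A)   [double negation]
≡ ((\lnot D \land \lnot B \lor D \land B) \land \lnot A \lor A) \land ((D \lor B) \land (\lnot D \lor \lnot B) \lor A \lor \lnot A)   [De Morgan]
≡ (\lnot D \lor D \lor A) \land (\lnot D \lor B \lor A) \land (\lnot B \lor D \lor A) \land (\lnot B \lor B \lor A) \land (\lnot A \lor A) \land (D \lor B \lor A \lor \lnot A) \land (\lnot D \lor \lnot B \lor A \lor \lnot A)   [distribute \lor over \land]
≡ (\lnot D \lor B \lor A) \land (\lnot B \lor D \lor A)   [simplify]

(\lnot D \lor B \lor A) \land (\lnot B \lor D \lor A)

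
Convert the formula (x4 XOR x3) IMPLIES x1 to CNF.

(NOT x4 OR x3 OR x1) AND (NOT x3 OR x4 OR x1)

(x4 XOR x3) IMPLIES x1
⇔ NOT (x4 XOR x3) OR x1
⇔ NOT ((x4 OR x3) AND NOT (x4 AND x3)) OR x1
⇔ NOT (x4 OR x3) OR NOT NOT (x4 AND x3) OR x1
⇔ (NOT x4 AND NOT x3) OR NOT NOT (x4 AND x3) OR x1
⇔ (NOT x4 AND NOT x3) OR (x4 AND x3) OR x1
⇔ (NOT x4 OR x4 OR x1) AND (NOT x4 OR x3 OR x1) AND (NOT x3 OR x4 OR x1) AND (NOT x3 OR x3 OR x1)
⇔ (NOT x4 OR x3 OR x1) AND (NOT x3 OR x4 OR x1)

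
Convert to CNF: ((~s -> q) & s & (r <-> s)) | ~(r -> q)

((~s -> q) & s & (r <-> s)) | ~(r -> q)
≡ ((~~s | q) & s & (r <-> s)) | ~(r -> q)
≡ ((~~s | q) & s & (r -> s) & (s -> r)) | ~(r -> q)
≡ ((~~s | q) & s & (~r | s) & (s -> r)) | ~(r -> q)
≡ ((~~s | q) & s & (~r | s) & (~s | r)) | ~(r -> q)
≡ ((~~s | q) & s & (~r | s) & (~s | r)) | ~(~r | q)
≡ ((s | q) & s & (~r | s) & (~s | r)) | ~(~r | q)
≡ ((s | q) & s & (~r | s) & (~s | r)) | (~~r & ~q)
≡ ((s | q) & s & (~r | s) & (~s | r)) | (r & ~q)
≡ (s | q | r) & (s | q | ~q) & (s | r) & (s | ~q) & (~r | s | r) & (~r | s | ~q) & (~s | r | r) & (~s | r | ~q)
≡ (s | r) & (s | ~q) & (~s | r)

(s | r) & (s | ~q) & (~s | r)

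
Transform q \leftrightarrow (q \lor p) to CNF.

q \leftrightarrow (q \lor p)
≡ (q \to (q \lor p)) \land ((q \lor p) \to q)   [eliminate \leftrightarrow]
≡ (\lnot q \lor q \lor p) \land ((q \lor p) \to q)   [eliminate \to]
≡ (\lnot q \lor q \lor p) \land (\lnot (q \lor p) \lor q)   [eliminate \to]
≡ (\lnot q \lor q \lor p) \land ((\lnot q \land \lnot p) \lor q)   [De Morgan]
≡ (\lnot q \lor q \lor p) \land (\lnot q \lor q) \land (\lnot p \lor q)   [distribute \lor over \land]
≡ \lnot p \lor q   [simplify]

\lnot p \lor q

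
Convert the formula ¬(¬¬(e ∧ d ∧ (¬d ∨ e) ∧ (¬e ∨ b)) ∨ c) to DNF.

¬(¬¬(e ∧ d ∧ (¬d ∨ e) ∧ (¬e ∨ b)) ∨ c)
≡ ¬¬¬(e ∧ d ∧ (¬d ∨ e) ∧ (¬e ∨ b)) ∧ ¬c   — De Morgan
≡ ¬(e ∧ d ∧ (¬d ∨ e) ∧ (¬e ∨ b)) ∧ ¬c   — double negation
≡ (¬e ∨ ¬d ∨ ¬(¬d ∨ e) ∨ ¬(¬e ∨ b)) ∧ ¬c   — De Morgan
≡ (¬e ∨ ¬d ∨ (¬¬d ∧ ¬e) ∨ ¬(¬e ∨ b)) ∧ ¬c   — De Morgan
≡ (¬e ∨ ¬d ∨ (d ∧ ¬e) ∨ ¬(¬e ∨ b)) ∧ ¬c   — double negation
≡ (¬e ∨ ¬d ∨ (d ∧ ¬e) ∨ (¬¬e ∧ ¬b)) ∧ ¬c   — De Morgan
≡ (¬e ∨ ¬d ∨ (d ∧ ¬e) ∨ (e ∧ ¬b)) ∧ ¬c   — double negation
≡ (¬e ∧ ¬c) ∨ (¬d ∧ ¬c) ∨ (d ∧ ¬e ∧ ¬c) ∨ (e ∧ ¬b ∧ ¬c)   — distribute ∧ over ∨
≡ (¬e ∧ ¬c) ∨ (¬d ∧ ¬c) ∨ (e ∧ ¬b ∧ ¬c)   — simplify

(¬e ∧ ¬c) ∨ (¬d ∧ ¬c) ∨ (e ∧ ¬b ∧ ¬c)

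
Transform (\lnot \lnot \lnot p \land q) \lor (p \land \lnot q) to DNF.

(\lnot p \land q) \lor (p \land \lnot q)

(\lnot \lnot \lnot p \land q) \lor (p \land \lnot q)
= (\lnot p \land q) \lor (p \land \lnot q)   [double negation]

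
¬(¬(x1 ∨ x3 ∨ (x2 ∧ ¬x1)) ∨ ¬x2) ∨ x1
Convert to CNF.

¬(¬(x1 ∨ x3 ∨ (x2 ∧ ¬x1)) ∨ ¬x2) ∨ x1
≡ (¬¬(x1 ∨ x3 ∨ (x2 ∧ ¬x1)) ∧ ¬¬x2) ∨ x1   — De Morgan
≡ ((x1 ∨ x3 ∨ (x2 ∧ ¬x1)) ∧ ¬¬x2) ∨ x1   — double negation
≡ ((x1 ∨ x3 ∨ (x2 ∧ ¬x1)) ∧ x2) ∨ x1   — double negation
≡ (x1 ∨ x3 ∨ x2 ∨ x1) ∧ (x1 ∨ x3 ∨ ¬x1 ∨ x1) ∧ (x2 ∨ x1)   — distribute ∨ over ∧
≡ x2 ∨ x1   — simplify

x2 ∨ x1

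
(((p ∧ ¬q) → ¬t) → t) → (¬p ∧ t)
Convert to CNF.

(((p ∧ ¬q) → ¬t) → t) → (¬p ∧ t)
≡ ¬(((p ∧ ¬q) → ¬t) → t) ∨ (¬p ∧ t)   [eliminate →]
≡ ¬(¬((p ∧ ¬q) → ¬t) ∨ t) ∨ (¬p ∧ t)   [eliminate →]
≡ ¬(¬(¬(p ∧ ¬q) ∨ ¬t) ∨ t) ∨ (¬p ∧ t)   [eliminate →]
≡ (¬¬(¬(p ∧ ¬q) ∨ ¬t) ∧ ¬t) ∨ (¬p ∧ t)   [De Morgan]
≡ ((¬(p ∧ ¬q) ∨ ¬t) ∧ ¬t) ∨ (¬p ∧ t)   [double negation]
≡ ((¬p ∨ ¬¬q ∨ ¬t) ∧ ¬t) ∨ (¬p ∧ t)   [De Morgan]
≡ ((¬p ∨ q ∨ ¬t) ∧ ¬t) ∨ (¬p ∧ t)   [double negation]
≡ (¬p ∨ q ∨ ¬t ∨ ¬p) ∧ (¬p ∨ q ∨ ¬t ∨ t) ∧ (¬t ∨ ¬p) ∧ (¬t ∨ t)   [distribute ∨ over ∧]
≡ ¬t ∨ ¬p   [simplify]

¬t ∨ ¬p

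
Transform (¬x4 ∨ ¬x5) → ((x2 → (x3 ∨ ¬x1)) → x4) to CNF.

(x4 ∨ x2) ∧ (x4 ∨ ¬x3) ∧ (x4 ∨ x1)

(¬x4 ∨ ¬x5) → ((x2 → (x3 ∨ ¬x1)) → x4)
= ¬(¬x4 ∨ ¬x5) ∨ ((x2 → (x3 ∨ ¬x1)) → x4)   — eliminate →
= ¬(¬x4 ∨ ¬x5) ∨ ¬(x2 → (x3 ∨ ¬x1)) ∨ x4   — eliminate →
= ¬(¬x4 ∨ ¬x5) ∨ ¬(¬x2 ∨ x3 ∨ ¬x1) ∨ x4   — eliminate →
= (¬¬x4 ∧ ¬¬x5) ∨ ¬(¬x2 ∨ x3 ∨ ¬x1) ∨ x4   — De Morgan
= (x4 ∧ ¬¬x5) ∨ ¬(¬x2 ∨ x3 ∨ ¬x1) ∨ x4   — double negation
= (x4 ∧ x5) ∨ ¬(¬x2 ∨ x3 ∨ ¬x1) ∨ x4   — double negation
= (x4 ∧ x5) ∨ (¬¬x2 ∧ ¬x3 ∧ ¬¬x1) ∨ x4   — De Morgan
= (x4 ∧ x5) ∨ (x2 ∧ ¬x3 ∧ ¬¬x1) ∨ x4   — double negation
= (x4 ∧ x5) ∨ (x2 ∧ ¬x3 ∧ x1) ∨ x4   — double negation
= (x4 ∨ x2 ∨ x4) ∧ (x4 ∨ ¬x3 ∨ x4) ∧ (x4 ∨ x1 ∨ x4) ∧ (x5 ∨ x2 ∨ x4) ∧ (x5 ∨ ¬x3 ∨ x4) ∧ (x5 ∨ x1 ∨ x4)   — distribute ∨ over ∧
= (x4 ∨ x2) ∧ (x4 ∨ ¬x3) ∧ (x4 ∨ x1)   — simplify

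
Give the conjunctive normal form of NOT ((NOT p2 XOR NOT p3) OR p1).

(p2 OR NOT p3) AND (p3 OR NOT p2) AND NOT p1

NOT ((NOT p2 XOR NOT p3) OR p1)
≡ NOT (((NOT p2 OR NOT p3) AND NOT (NOT p2 AND NOT p3)) OR p1)   (expand XOR)
≡ NOT ((NOT p2 OR NOT p3) AND NOT (NOT p2 AND NOT p3)) AND NOT p1   (De Morgan)
≡ (NOT (NOT p2 OR NOT p3) OR NOT NOT (NOT p2 AND NOT p3)) AND NOT p1   (De Morgan)
≡ ((NOT NOT p2 AND NOT NOT p3) OR NOT NOT (NOT p2 AND NOT p3)) AND NOT p1   (De Morgan)
≡ ((p2 AND NOT NOT p3) OR NOT NOT (NOT p2 AND NOT p3)) AND NOT p1   (double negation)
≡ ((p2 AND p3) OR NOT NOT (NOT p2 AND NOT p3)) AND NOT p1   (double negation)
≡ ((p2 AND p3) OR (NOT p2 AND NOT p3)) AND NOT p1   (double negation)
≡ (p2 OR NOT p2) AND (p2 OR NOT p3) AND (p3 OR NOT p2) AND (p3 OR NOT p3) AND NOT p1   (distribute OR over AND)
≡ (p2 OR NOT p3) AND (p3 OR NOT p2) AND NOT p1   (simplify)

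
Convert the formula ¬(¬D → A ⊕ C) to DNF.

¬D ∧ ¬A ∧ ¬C ∨ ¬D ∧ C ∧ A

¬(¬D → A ⊕ C)
≡ ¬(¬¬D ∨ (A ⊕ C))
≡ ¬(¬¬D ∨ A ∧ ¬C ∨ ¬A ∧ C)
≡ ¬¬¬D ∧ ¬(A ∧ ¬C) ∧ ¬(¬A ∧ C)
≡ ¬D ∧ ¬(A ∧ ¬C) ∧ ¬(¬A ∧ C)
≡ ¬D ∧ (¬A ∨ ¬¬C) ∧ ¬(¬A ∧ C)
≡ ¬D ∧ (¬A ∨ C) ∧ ¬(¬A ∧ C)
≡ ¬D ∧ (¬A ∨ C) ∧ (¬¬A ∨ ¬C)
≡ ¬D ∧ (¬A ∨ C) ∧ (A ∨ ¬C)
≡ ¬D ∧ ¬A ∧ A ∨ ¬D ∧ ¬A ∧ ¬C ∨ ¬D ∧ C ∧ A ∨ ¬D ∧ C ∧ ¬C
≡ ¬D ∧ ¬A ∧ ¬C ∨ ¬D ∧ C ∧ A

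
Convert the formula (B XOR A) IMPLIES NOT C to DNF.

(NOT B AND NOT A) OR (A AND B) OR NOT C

(B XOR A) IMPLIES NOT C
⇔ NOT (B XOR A) OR NOT C
⇔ NOT ((B AND NOT A) OR (NOT B AND A)) OR NOT C
⇔ (NOT (B AND NOT A) AND NOT (NOT B AND A)) OR NOT C
⇔ ((NOT B OR NOT NOT A) AND NOT (NOT B AND A)) OR NOT C
⇔ ((NOT B OR A) AND NOT (NOT B AND A)) OR NOT C
⇔ ((NOT B OR A) AND (NOT NOT B OR NOT A)) OR NOT C
⇔ ((NOT B OR A) AND (B OR NOT A)) OR NOT C
⇔ (NOT B AND B) OR (NOT B AND NOT A) OR (A AND B) OR (A AND NOT A) OR NOT C
⇔ (NOT B AND NOT A) OR (A AND B) OR NOT C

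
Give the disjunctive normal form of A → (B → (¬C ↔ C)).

¬A ∨ ¬B

A → (B → (¬C ↔ C))
≡ ¬A ∨ (B → (¬C ↔ C))   [eliminate →]
≡ ¬A ∨ ¬B ∨ (¬C ↔ C)   [eliminate →]
≡ ¬A ∨ ¬B ∨ ((¬C → C) ∧ (C → ¬C))   [eliminate ↔]
≡ ¬A ∨ ¬B ∨ ((¬¬C ∨ C) ∧ (C → ¬C))   [eliminate →]
≡ ¬A ∨ ¬B ∨ ((¬¬C ∨ C) ∧ (¬C ∨ ¬C))   [eliminate →]
≡ ¬A ∨ ¬B ∨ ((C ∨ C) ∧ (¬C ∨ ¬C))   [double negation]
≡ ¬A ∨ ¬B ∨ (C ∧ ¬C) ∨ (C ∧ ¬C) ∨ (C ∧ ¬C) ∨ (C ∧ ¬C)   [distribute ∧ over ∨]
≡ ¬A ∨ ¬B   [simplify]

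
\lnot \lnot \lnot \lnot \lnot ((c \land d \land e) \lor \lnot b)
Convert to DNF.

(\lnot c \land b) \lor (\lnot d \land b) \lor (\lnot e \land b)

\lnot \lnot \lnot \lnot \lnot ((c \land d \land e) \lor \lnot b)
= \lnot \lnot \lnot ((c \land d \land e) \lor \lnot b)   (double negation)
= \lnot ((c \land d \land e) \lor \lnot b)   (double negation)
= \lnot (c \land d \land e) \land \lnot \lnot b   (De Morgan)
= (\lnot c \lor \lnot d \lor \lnot e) \land \lnot \lnot b   (De Morgan)
= (\lnot c \lor \lnot d \lor \lnot e) \land b   (double negation)
= (\lnot c \land b) \lor (\lnot d \land b) \lor (\lnot e \land b)   (distribute \land over \lor)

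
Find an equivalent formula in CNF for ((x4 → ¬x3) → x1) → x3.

((x4 → ¬x3) → x1) → x3
⇔ ¬((x4 → ¬x3) → x1) ∨ x3   [eliminate →]
⇔ ¬(¬(x4 → ¬x3) ∨ x1) ∨ x3   [eliminate →]
⇔ ¬(¬(¬x4 ∨ ¬x3) ∨ x1) ∨ x3   [eliminate →]
⇔ (¬¬(¬x4 ∨ ¬x3) ∧ ¬x1) ∨ x3   [De Morgan]
⇔ ((¬x4 ∨ ¬x3) ∧ ¬x1) ∨ x3   [double negation]
⇔ (¬x4 ∨ ¬x3 ∨ x3) ∧ (¬x1 ∨ x3)   [distribute ∨ over ∧]
⇔ ¬x1 ∨ x3   [simplify]

¬x1 ∨ x3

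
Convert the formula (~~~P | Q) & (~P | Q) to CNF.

(~~~P | Q) & (~P | Q)
⇔ (~P | Q) & (~P | Q)   [double negation]
⇔ ~P | Q   [simplify]

~P | Q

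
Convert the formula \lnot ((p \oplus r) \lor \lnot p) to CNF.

(\lnot p \lor r) \land p

\lnot ((p \oplus r) \lor \lnot p)
≡ \lnot ((p \lor r) \land \lnot (p \land r) \lor \lnot p)   — expand \oplus
≡ \lnot ((p \lor r) \land \lnot (p \land r)) \land \lnot \lnot p   — De Morgan
≡ (\lnot (p \lor r) \lor \lnot \lnot (p \land r)) \land \lnot \lnot p   — De Morgan
≡ (\lnot p \land \lnot r \lor \lnot \lnot (p \land r)) \land \lnot \lnot p   — De Morgan
≡ (\lnot p \land \lnot r \lor p \land r) \land \lnot \lnot p   — double negation
≡ (\lnot p \land \lnot r \lor p \land r) \land p   — double negation
≡ (\lnot p \lor p) \land (\lnot p \lor r) \land (\lnot r \lor p) \land (\lnot r \lor r) \land p   — distribute \lor over \land
≡ (\lnot p \lor r) \land p   — simplify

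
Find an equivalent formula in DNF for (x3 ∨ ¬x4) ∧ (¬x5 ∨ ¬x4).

(x3 ∨ ¬x4) ∧ (¬x5 ∨ ¬x4)
⇔ (x3 ∧ ¬x5) ∨ (x3 ∧ ¬x4) ∨ (¬x4 ∧ ¬x5) ∨ (¬x4 ∧ ¬x4)   — distribute ∧ over ∨
⇔ (x3 ∧ ¬x5) ∨ ¬x4   — simplify

(x3 ∧ ¬x5) ∨ ¬x4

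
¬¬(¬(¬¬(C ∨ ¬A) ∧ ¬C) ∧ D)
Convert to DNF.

(¬C ∧ A ∧ D) ∨ (C ∧ D)

¬¬(¬(¬¬(C ∨ ¬A) ∧ ¬C) ∧ D)
≡ ¬(¬¬(C ∨ ¬A) ∧ ¬C) ∧ D   (double negation)
≡ (¬¬¬(C ∨ ¬A) ∨ ¬¬C) ∧ D   (De Morgan)
≡ (¬(C ∨ ¬A) ∨ ¬¬C) ∧ D   (double negation)
≡ ((¬C ∧ ¬¬A) ∨ ¬¬C) ∧ D   (De Morgan)
≡ ((¬C ∧ A) ∨ ¬¬C) ∧ D   (double negation)
≡ ((¬C ∧ A) ∨ C) ∧ D   (double negation)
≡ (¬C ∧ A ∧ D) ∨ (C ∧ D)   (distribute ∧ over ∨)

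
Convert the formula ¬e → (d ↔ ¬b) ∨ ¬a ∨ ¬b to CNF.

¬e → (d ↔ ¬b) ∨ ¬a ∨ ¬b
≡ ¬¬e ∨ (d ↔ ¬b) ∨ ¬a ∨ ¬b   [eliminate →]
≡ ¬¬e ∨ (d → ¬b) ∧ (¬b → d) ∨ ¬a ∨ ¬b   [eliminate ↔]
≡ ¬¬e ∨ (¬d ∨ ¬b) ∧ (¬b → d) ∨ ¬a ∨ ¬b   [eliminate →]
≡ ¬¬e ∨ (¬d ∨ ¬b) ∧ (¬¬b ∨ d) ∨ ¬a ∨ ¬b   [eliminate →]
≡ e ∨ (¬d ∨ ¬b) ∧ (¬¬b ∨ d) ∨ ¬a ∨ ¬b   [double negation]
≡ e ∨ (¬d ∨ ¬b) ∧ (b ∨ d) ∨ ¬a ∨ ¬b   [double negation]
≡ (e ∨ ¬d ∨ ¬b ∨ ¬a ∨ ¬b) ∧ (e ∨ b ∨ d ∨ ¬a ∨ ¬b)   [distribute ∨ over ∧]
≡ e ∨ ¬d ∨ ¬b ∨ ¬a   [simplify]

e ∨ ¬d ∨ ¬b ∨ ¬a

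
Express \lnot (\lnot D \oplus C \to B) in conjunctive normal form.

\lnot (\lnot D \oplus C \to B)
≡ \lnot (\lnot (\lnot D \oplus C) \lor B)   — eliminate \to
≡ \lnot (\lnot ((\lnot D \lor C) \land \lnot (\lnot D \land C)) \lor B)   — expand \oplus
≡ \lnot \lnot ((\lnot D \lor C) \land \lnot (\lnot D \land C)) \land \lnot B   — De Morgan
≡ (\lnot D \lor C) \land \lnot (\lnot D \land C) \land \lnot B   — double negation
≡ (\lnot D \lor C) \land (\lnot \lnot D \lor \lnot C) \land \lnot B   — De Morgan
≡ (\lnot D \lor C) \land (D \lor \lnot C) \land \lnot B   — double negation

(\lnot D \lor C) \land (D \lor \lnot C) \land \lnot B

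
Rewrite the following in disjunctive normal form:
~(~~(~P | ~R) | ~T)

P & R & T

~(~~(~P | ~R) | ~T)
≡ ~~~(~P | ~R) & ~~T
≡ ~(~P | ~R) & ~~T
≡ ~~P & ~~R & ~~T
≡ P & ~~R & ~~T
≡ P & R & ~~T
≡ P & R & T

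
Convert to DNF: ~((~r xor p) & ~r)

(p & ~r) | r

~((~r xor p) & ~r)
= ~(((~r & ~p) | (~~r & p)) & ~r)   [expand xor]
= ~((~r & ~p) | (~~r & p)) | ~~r   [De Morgan]
= (~(~r & ~p) & ~(~~r & p)) | ~~r   [De Morgan]
= ((~~r | ~~p) & ~(~~r & p)) | ~~r   [De Morgan]
= ((r | ~~p) & ~(~~r & p)) | ~~r   [double negation]
= ((r | p) & ~(~~r & p)) | ~~r   [double negation]
= ((r | p) & (~~~r | ~p)) | ~~r   [De Morgan]
= ((r | p) & (~r | ~p)) | ~~r   [double negation]
= ((r | p) & (~r | ~p)) | r   [double negation]
= (r & ~r) | (r & ~p) | (p & ~r) | (p & ~p) | r   [distribute & over |]
= (p & ~r) | r   [simplify]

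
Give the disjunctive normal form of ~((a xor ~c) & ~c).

(~c & a) | c

~((a xor ~c) & ~c)
⇔ ~(((a & ~~c) | (~a & ~c)) & ~c)   (expand xor)
⇔ ~((a & ~~c) | (~a & ~c)) | ~~c   (De Morgan)
⇔ (~(a & ~~c) & ~(~a & ~c)) | ~~c   (De Morgan)
⇔ ((~a | ~~~c) & ~(~a & ~c)) | ~~c   (De Morgan)
⇔ ((~a | ~c) & ~(~a & ~c)) | ~~c   (double negation)
⇔ ((~a | ~c) & (~~a | ~~c)) | ~~c   (De Morgan)
⇔ ((~a | ~c) & (a | ~~c)) | ~~c   (double negation)
⇔ ((~a | ~c) & (a | c)) | ~~c   (double negation)
⇔ ((~a | ~c) & (a | c)) | c   (double negation)
⇔ (~a & a) | (~a & c) | (~c & a) | (~c & c) | c   (distribute & over |)
⇔ (~c & a) | c   (simplify)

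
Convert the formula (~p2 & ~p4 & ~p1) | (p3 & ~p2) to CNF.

(~p2 & ~p4 & ~p1) | (p3 & ~p2)
⇔ (~p2 | p3) & (~p2 | ~p2) & (~p4 | p3) & (~p4 | ~p2) & (~p1 | p3) & (~p1 | ~p2)   (distribute | over &)
⇔ ~p2 & (~p4 | p3) & (~p1 | p3)   (simplify)

~p2 & (~p4 | p3) & (~p1 | p3)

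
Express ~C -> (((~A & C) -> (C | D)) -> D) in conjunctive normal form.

~C -> (((~A & C) -> (C | D)) -> D)
⇔ ~~C | (((~A & C) -> (C | D)) -> D)   — eliminate ->
⇔ ~~C | ~((~A & C) -> (C | D)) | D   — eliminate ->
⇔ ~~C | ~(~(~A & C) | C | D) | D   — eliminate ->
⇔ C | ~(~(~A & C) | C | D) | D   — double negation
⇔ C | (~~(~A & C) & ~C & ~D) | D   — De Morgan
⇔ C | (~A & C & ~C & ~D) | D   — double negation
⇔ (C | ~A | D) & (C | C | D) & (C | ~C | D) & (C | ~D | D)   — distribute | over &
⇔ C | D   — simplify

C | D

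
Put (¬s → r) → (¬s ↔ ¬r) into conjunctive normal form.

(¬s → r) → (¬s ↔ ¬r)
⇔ ¬(¬s → r) ∨ (¬s ↔ ¬r)   — eliminate →
⇔ ¬(¬¬s ∨ r) ∨ (¬s ↔ ¬r)   — eliminate →
⇔ ¬(¬¬s ∨ r) ∨ ((¬s → ¬r) ∧ (¬r → ¬s))   — eliminate ↔
⇔ ¬(¬¬s ∨ r) ∨ ((¬¬s ∨ ¬r) ∧ (¬r → ¬s))   — eliminate →
⇔ ¬(¬¬s ∨ r) ∨ ((¬¬s ∨ ¬r) ∧ (¬¬r ∨ ¬s))   — eliminate →
⇔ (¬¬¬s ∧ ¬r) ∨ ((¬¬s ∨ ¬r) ∧ (¬¬r ∨ ¬s))   — De Morgan
⇔ (¬s ∧ ¬r) ∨ ((¬¬s ∨ ¬r) ∧ (¬¬r ∨ ¬s))   — double negation
⇔ (¬s ∧ ¬r) ∨ ((s ∨ ¬r) ∧ (¬¬r ∨ ¬s))   — double negation
⇔ (¬s ∧ ¬r) ∨ ((s ∨ ¬r) ∧ (r ∨ ¬s))   — double negation
⇔ (¬s ∨ s ∨ ¬r) ∧ (¬s ∨ r ∨ ¬s) ∧ (¬r ∨ s ∨ ¬r) ∧ (¬r ∨ r ∨ ¬s)   — distribute ∨ over ∧
⇔ (¬s ∨ r) ∧ (¬r ∨ s)   — simplify

(¬s ∨ r) ∧ (¬r ∨ s)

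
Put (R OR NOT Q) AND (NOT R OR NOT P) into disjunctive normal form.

(R OR NOT Q) AND (NOT R OR NOT P)
≡ (R AND NOT R) OR (R AND NOT P) OR (NOT Q AND NOT R) OR (NOT Q AND NOT P)   — distribute AND over OR
≡ (R AND NOT P) OR (NOT Q AND NOT R) OR (NOT Q AND NOT P)   — simplify

(R AND NOT P) OR (NOT Q AND NOT R) OR (NOT Q AND NOT P)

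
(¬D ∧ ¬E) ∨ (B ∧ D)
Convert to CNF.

(¬D ∧ ¬E) ∨ (B ∧ D)
≡ (¬D ∨ B) ∧ (¬D ∨ D) ∧ (¬E ∨ B) ∧ (¬E ∨ D)   [distribute ∨ over ∧]
≡ (¬D ∨ B) ∧ (¬E ∨ B) ∧ (¬E ∨ D)   [simplify]

(¬D ∨ B) ∧ (¬E ∨ B) ∧ (¬E ∨ D)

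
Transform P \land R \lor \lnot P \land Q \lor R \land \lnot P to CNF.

(R \lor \lnot P) \land (R \lor Q)

P \land R \lor \lnot P \land Q \lor R \land \lnot P
⇔ (P \lor \lnot P \lor R) \land (P \lor \lnot P \lor \lnot P) \land (P \lor Q \lor R) \land (P \lor Q \lor \lnot P) \land (R \lor \lnot P \lor R) \land (R \lor \lnot P \lor \lnot P) \land (R \lor Q \lor R) \land (R \lor Q \lor \lnot P)   [distribute \lor over \land]
⇔ (R \lor \lnot P) \land (R \lor Q)   [simplify]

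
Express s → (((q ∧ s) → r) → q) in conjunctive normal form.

s → (((q ∧ s) → r) → q)
⇔ ¬s ∨ (((q ∧ s) → r) → q)   [eliminate →]
⇔ ¬s ∨ ¬((q ∧ s) → r) ∨ q   [eliminate →]
⇔ ¬s ∨ ¬(¬(q ∧ s) ∨ r) ∨ q   [eliminate →]
⇔ ¬s ∨ (¬¬(q ∧ s) ∧ ¬r) ∨ q   [De Morgan]
⇔ ¬s ∨ (q ∧ s ∧ ¬r) ∨ q   [double negation]
⇔ (¬s ∨ q ∨ q) ∧ (¬s ∨ s ∨ q) ∧ (¬s ∨ ¬r ∨ q)   [distribute ∨ over ∧]
⇔ ¬s ∨ q   [simplify]

¬s ∨ q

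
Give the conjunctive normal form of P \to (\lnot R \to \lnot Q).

\lnot P \lor R \lor \lnot Q

P \to (\lnot R \to \lnot Q)
≡ \lnot P \lor (\lnot R \to \lnot Q)
≡ \lnot P \lor \lnot \lnot R \lor \lnot Q
≡ \lnot P \lor R \lor \lnot Q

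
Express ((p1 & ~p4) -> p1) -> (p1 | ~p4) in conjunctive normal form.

p1 | ~p4

((p1 & ~p4) -> p1) -> (p1 | ~p4)
≡ ~((p1 & ~p4) -> p1) | p1 | ~p4
≡ ~(~(p1 & ~p4) | p1) | p1 | ~p4
≡ (~~(p1 & ~p4) & ~p1) | p1 | ~p4
≡ (p1 & ~p4 & ~p1) | p1 | ~p4
≡ (p1 | p1 | ~p4) & (~p4 | p1 | ~p4) & (~p1 | p1 | ~p4)
≡ p1 | ~p4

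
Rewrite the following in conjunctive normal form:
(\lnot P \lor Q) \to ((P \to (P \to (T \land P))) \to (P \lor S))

P \lor S

(\lnot P \lor Q) \to ((P \to (P \to (T \land P))) \to (P \lor S))
⇔ \lnot (\lnot P \lor Q) \lor ((P \to (P \to (T \land P))) \to (P \lor S))
⇔ \lnot (\lnot P \lor Q) \lor \lnot (P \to (P \to (T \land P))) \lor P \lor S
⇔ \lnot (\lnot P \lor Q) \lor \lnot (\lnot P \lor (P \to (T \land P))) \lor P \lor S
⇔ \lnot (\lnot P \lor Q) \lor \lnot (\lnot P \lor \lnot P \lor (T \land P)) \lor P \lor S
⇔ (\lnot \lnot P \land \lnot Q) \lor \lnot (\lnot P \lor \lnot P \lor (T \land P)) \lor P \lor S
⇔ (P \land \lnot Q) \lor \lnot (\lnot P \lor \lnot P \lor (T \land P)) \lor P \lor S
⇔ (P \land \lnot Q) \lor (\lnot \lnot P \land \lnot \lnot P \land \lnot (T \land P)) \lor P \lor S
⇔ (P \land \lnot Q) \lor (P \land \lnot \lnot P \land \lnot (T \land P)) \lor P \lor S
⇔ (P \land \lnot Q) \lor (P \land P \land \lnot (T \land P)) \lor P \lor S
⇔ (P \land \lnot Q) \lor (P \land P \land (\lnot T \lor \lnot P)) \lor P \lor S
⇔ (P \lor P \lor P \lor S) \land (P \lor P \lor P \lor S) \land (P \lor \lnot T \lor \lnot P \lor P \lor S) \land (\lnot Q \lor P \lor P \lor S) \land (\lnot Q \lor P \lor P \lor S) \land (\lnot Q \lor \lnot T \lor \lnot P \lor P \lor S)
⇔ P \lor S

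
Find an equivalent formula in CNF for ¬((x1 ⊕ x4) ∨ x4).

¬((x1 ⊕ x4) ∨ x4)
⇔ ¬(((x1 ∨ x4) ∧ ¬(x1 ∧ x4)) ∨ x4)   [expand ⊕]
⇔ ¬((x1 ∨ x4) ∧ ¬(x1 ∧ x4)) ∧ ¬x4   [De Morgan]
⇔ (¬(x1 ∨ x4) ∨ ¬¬(x1 ∧ x4)) ∧ ¬x4   [De Morgan]
⇔ ((¬x1 ∧ ¬x4) ∨ ¬¬(x1 ∧ x4)) ∧ ¬x4   [De Morgan]
⇔ ((¬x1 ∧ ¬x4) ∨ (x1 ∧ x4)) ∧ ¬x4   [double negation]
⇔ (¬x1 ∨ x1) ∧ (¬x1 ∨ x4) ∧ (¬x4 ∨ x1) ∧ (¬x4 ∨ x4) ∧ ¬x4   [distribute ∨ over ∧]
⇔ (¬x1 ∨ x4) ∧ ¬x4   [simplify]

(¬x1 ∨ x4) ∧ ¬x4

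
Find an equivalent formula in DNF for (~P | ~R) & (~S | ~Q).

(~P | ~R) & (~S | ~Q)
≡ (~P & ~S) | (~P & ~Q) | (~R & ~S) | (~R & ~Q)   [distribute & over |]

(~P & ~S) | (~P & ~Q) | (~R & ~S) | (~R & ~Q)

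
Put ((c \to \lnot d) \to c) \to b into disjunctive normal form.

((c \to \lnot d) \to c) \to b
≡ \lnot ((c \to \lnot d) \to c) \lor b   [eliminate \to]
≡ \lnot (\lnot (c \to \lnot d) \lor c) \lor b   [eliminate \to]
≡ \lnot (\lnot (\lnot c \lor \lnot d) \lor c) \lor b   [eliminate \to]
≡ (\lnot \lnot (\lnot c \lor \lnot d) \land \lnot c) \lor b   [De Morgan]
≡ ((\lnot c \lor \lnot d) \land \lnot c) \lor b   [double negation]
≡ (\lnot c \land \lnot c) \lor (\lnot d \land \lnot c) \lor b   [distribute \land over \lor]
≡ \lnot c \lor b   [simplify]

\lnot c \lor b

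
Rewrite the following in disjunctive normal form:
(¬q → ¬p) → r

(¬q → ¬p) → r
≡ ¬(¬q → ¬p) ∨ r   [eliminate →]
≡ ¬(¬¬q ∨ ¬p) ∨ r   [eliminate →]
≡ (¬¬¬q ∧ ¬¬p) ∨ r   [De Morgan]
≡ (¬q ∧ ¬¬p) ∨ r   [double negation]
≡ (¬q ∧ p) ∨ r   [double negation]

(¬q ∧ p) ∨ r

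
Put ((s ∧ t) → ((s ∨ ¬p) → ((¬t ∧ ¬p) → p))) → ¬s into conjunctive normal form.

((s ∧ t) → ((s ∨ ¬p) → ((¬t ∧ ¬p) → p))) → ¬s
= ¬((s ∧ t) → ((s ∨ ¬p) → ((¬t ∧ ¬p) → p))) ∨ ¬s   [eliminate →]
= ¬(¬(s ∧ t) ∨ ((s ∨ ¬p) → ((¬t ∧ ¬p) → p))) ∨ ¬s   [eliminate →]
= ¬(¬(s ∧ t) ∨ ¬(s ∨ ¬p) ∨ ((¬t ∧ ¬p) → p)) ∨ ¬s   [eliminate →]
= ¬(¬(s ∧ t) ∨ ¬(s ∨ ¬p) ∨ ¬(¬t ∧ ¬p) ∨ p) ∨ ¬s   [eliminate →]
= (¬¬(s ∧ t) ∧ ¬¬(s ∨ ¬p) ∧ ¬¬(¬t ∧ ¬p) ∧ ¬p) ∨ ¬s   [De Morgan]
= (s ∧ t ∧ ¬¬(s ∨ ¬p) ∧ ¬¬(¬t ∧ ¬p) ∧ ¬p) ∨ ¬s   [double negation]
= (s ∧ t ∧ (s ∨ ¬p) ∧ ¬¬(¬t ∧ ¬p) ∧ ¬p) ∨ ¬s   [double negation]
= (s ∧ t ∧ (s ∨ ¬p) ∧ ¬t ∧ ¬p ∧ ¬p) ∨ ¬s   [double negation]
= (s ∨ ¬s) ∧ (t ∨ ¬s) ∧ (s ∨ ¬p ∨ ¬s) ∧ (¬t ∨ ¬s) ∧ (¬p ∨ ¬s) ∧ (¬p ∨ ¬s)   [distribute ∨ over ∧]
= (t ∨ ¬s) ∧ (¬t ∨ ¬s) ∧ (¬p ∨ ¬s)   [simplify]

(t ∨ ¬s) ∧ (¬t ∨ ¬s) ∧ (¬p ∨ ¬s)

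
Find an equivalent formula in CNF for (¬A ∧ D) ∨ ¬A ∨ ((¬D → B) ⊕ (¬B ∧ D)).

(¬A ∧ D) ∨ ¬A ∨ ((¬D → B) ⊕ (¬B ∧ D))
≡ (¬A ∧ D) ∨ ¬A ∨ (((¬D → B) ∨ (¬B ∧ D)) ∧ ¬((¬D → B) ∧ ¬B ∧ D))   [expand ⊕]
≡ (¬A ∧ D) ∨ ¬A ∨ ((¬¬D ∨ B ∨ (¬B ∧ D)) ∧ ¬((¬D → B) ∧ ¬B ∧ D))   [eliminate →]
≡ (¬A ∧ D) ∨ ¬A ∨ ((¬¬D ∨ B ∨ (¬B ∧ D)) ∧ ¬((¬¬D ∨ B) ∧ ¬B ∧ D))   [eliminate →]
≡ (¬A ∧ D) ∨ ¬A ∨ ((D ∨ B ∨ (¬B ∧ D)) ∧ ¬((¬¬D ∨ B) ∧ ¬B ∧ D))   [double negation]
≡ (¬A ∧ D) ∨ ¬A ∨ ((D ∨ B ∨ (¬B ∧ D)) ∧ (¬(¬¬D ∨ B) ∨ ¬¬B ∨ ¬D))   [De Morgan]
≡ (¬A ∧ D) ∨ ¬A ∨ ((D ∨ B ∨ (¬B ∧ D)) ∧ ((¬¬¬D ∧ ¬B) ∨ ¬¬B ∨ ¬D))   [De Morgan]
≡ (¬A ∧ D) ∨ ¬A ∨ ((D ∨ B ∨ (¬B ∧ D)) ∧ ((¬D ∧ ¬B) ∨ ¬¬B ∨ ¬D))   [double negation]
≡ (¬A ∧ D) ∨ ¬A ∨ ((D ∨ B ∨ (¬B ∧ D)) ∧ ((¬D ∧ ¬B) ∨ B ∨ ¬D))   [double negation]
≡ (¬A ∨ ¬A ∨ D ∨ B ∨ ¬B) ∧ (¬A ∨ ¬A ∨ D ∨ B ∨ D) ∧ (¬A ∨ ¬A ∨ ¬D ∨ B ∨ ¬D) ∧ (¬A ∨ ¬A ∨ ¬B ∨ B ∨ ¬D) ∧ (D ∨ ¬A ∨ D ∨ B ∨ ¬B) ∧ (D ∨ ¬A ∨ D ∨ B ∨ D) ∧ (D ∨ ¬A ∨ ¬D ∨ B ∨ ¬D) ∧ (D ∨ ¬A ∨ ¬B ∨ B ∨ ¬D)   [distribute ∨ over ∧]
≡ (¬A ∨ D ∨ B) ∧ (¬A ∨ ¬D ∨ B)   [simplify]

(¬A ∨ D ∨ B) ∧ (¬A ∨ ¬D ∨ B)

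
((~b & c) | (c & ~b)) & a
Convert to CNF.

((~b & c) | (c & ~b)) & a
≡ (~b | c) & (~b | ~b) & (c | c) & (c | ~b) & a   (distribute | over &)
≡ ~b & c & a   (simplify)

~b & c & a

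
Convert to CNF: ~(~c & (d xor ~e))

(c | ~d | ~e) & (c | e | d)

~(~c & (d xor ~e))
≡ ~(~c & (d | ~e) & ~(d & ~e))   [expand xor]
≡ ~~c | ~(d | ~e) | ~~(d & ~e)   [De Morgan]
≡ c | ~(d | ~e) | ~~(d & ~e)   [double negation]
≡ c | (~d & ~~e) | ~~(d & ~e)   [De Morgan]
≡ c | (~d & e) | ~~(d & ~e)   [double negation]
≡ c | (~d & e) | (d & ~e)   [double negation]
≡ (c | ~d | d) & (c | ~d | ~e) & (c | e | d) & (c | e | ~e)   [distribute | over &]
≡ (c | ~d | ~e) & (c | e | d)   [simplify]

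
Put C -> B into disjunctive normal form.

C -> B
≡ ~C | B   — eliminate ->

~C | B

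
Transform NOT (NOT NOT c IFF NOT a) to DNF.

NOT (NOT NOT c IFF NOT a)
≡ NOT ((NOT NOT c IMPLIES NOT a) AND (NOT a IMPLIES NOT NOT c))   [eliminate IFF]
≡ NOT ((NOT NOT NOT c OR NOT a) AND (NOT a IMPLIES NOT NOT c))   [eliminate IMPLIES]
≡ NOT ((NOT NOT NOT c OR NOT a) AND (NOT NOT a OR NOT NOT c))   [eliminate IMPLIES]
≡ NOT (NOT NOT NOT c OR NOT a) OR NOT (NOT NOT a OR NOT NOT c)   [De Morgan]
≡ (NOT NOT NOT NOT c AND NOT NOT a) OR NOT (NOT NOT a OR NOT NOT c)   [De Morgan]
≡ (NOT NOT c AND NOT NOT a) OR NOT (NOT NOT a OR NOT NOT c)   [double negation]
≡ (c AND NOT NOT a) OR NOT (NOT NOT a OR NOT NOT c)   [double negation]
≡ (c AND a) OR NOT (NOT NOT a OR NOT NOT c)   [double negation]
≡ (c AND a) OR (NOT NOT NOT a AND NOT NOT NOT c)   [De Morgan]
≡ (c AND a) OR (NOT a AND NOT NOT NOT c)   [double negation]
≡ (c AND a) OR (NOT a AND NOT c)   [double negation]

(c AND a) OR (NOT a AND NOT c)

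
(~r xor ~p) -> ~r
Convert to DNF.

(~r xor ~p) -> ~r
⇔ ~(~r xor ~p) | ~r   [eliminate ->]
⇔ ~((~r & ~~p) | (~~r & ~p)) | ~r   [expand xor]
⇔ (~(~r & ~~p) & ~(~~r & ~p)) | ~r   [De Morgan]
⇔ ((~~r | ~~~p) & ~(~~r & ~p)) | ~r   [De Morgan]
⇔ ((r | ~~~p) & ~(~~r & ~p)) | ~r   [double negation]
⇔ ((r | ~p) & ~(~~r & ~p)) | ~r   [double negation]
⇔ ((r | ~p) & (~~~r | ~~p)) | ~r   [De Morgan]
⇔ ((r | ~p) & (~r | ~~p)) | ~r   [double negation]
⇔ ((r | ~p) & (~r | p)) | ~r   [double negation]
⇔ (r & ~r) | (r & p) | (~p & ~r) | (~p & p) | ~r   [distribute & over |]
⇔ (r & p) | ~r   [simplify]

(r & p) | ~r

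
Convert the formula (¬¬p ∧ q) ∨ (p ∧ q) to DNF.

p ∧ q

(¬¬p ∧ q) ∨ (p ∧ q)
= (p ∧ q) ∨ (p ∧ q)   — double negation
= p ∧ q   — simplify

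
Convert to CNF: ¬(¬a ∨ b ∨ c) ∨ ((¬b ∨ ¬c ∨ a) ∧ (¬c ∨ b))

(a ∨ ¬b ∨ ¬c) ∧ (¬c ∨ b)

¬(¬a ∨ b ∨ c) ∨ ((¬b ∨ ¬c ∨ a) ∧ (¬c ∨ b))
≡ (¬¬a ∧ ¬b ∧ ¬c) ∨ ((¬b ∨ ¬c ∨ a) ∧ (¬c ∨ b))
≡ (a ∧ ¬b ∧ ¬c) ∨ ((¬b ∨ ¬c ∨ a) ∧ (¬c ∨ b))
≡ (a ∨ ¬b ∨ ¬c ∨ a) ∧ (a ∨ ¬c ∨ b) ∧ (¬b ∨ ¬b ∨ ¬c ∨ a) ∧ (¬b ∨ ¬c ∨ b) ∧ (¬c ∨ ¬b ∨ ¬c ∨ a) ∧ (¬c ∨ ¬c ∨ b)
≡ (a ∨ ¬b ∨ ¬c) ∧ (¬c ∨ b)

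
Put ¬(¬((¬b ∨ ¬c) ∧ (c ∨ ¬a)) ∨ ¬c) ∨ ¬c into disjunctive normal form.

(¬b ∧ c) ∨ ¬c

¬(¬((¬b ∨ ¬c) ∧ (c ∨ ¬a)) ∨ ¬c) ∨ ¬c
≡ (¬¬((¬b ∨ ¬c) ∧ (c ∨ ¬a)) ∧ ¬¬c) ∨ ¬c   (De Morgan)
≡ ((¬b ∨ ¬c) ∧ (c ∨ ¬a) ∧ ¬¬c) ∨ ¬c   (double negation)
≡ ((¬b ∨ ¬c) ∧ (c ∨ ¬a) ∧ c) ∨ ¬c   (double negation)
≡ (¬b ∧ c ∧ c) ∨ (¬b ∧ ¬a ∧ c) ∨ (¬c ∧ c ∧ c) ∨ (¬c ∧ ¬a ∧ c) ∨ ¬c   (distribute ∧ over ∨)
≡ (¬b ∧ c) ∨ ¬c   (simplify)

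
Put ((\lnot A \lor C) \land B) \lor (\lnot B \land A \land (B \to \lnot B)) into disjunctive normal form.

(\lnot A \land B) \lor (C \land B) \lor (\lnot B \land A)

((\lnot A \lor C) \land B) \lor (\lnot B \land A \land (B \to \lnot B))
≡ ((\lnot A \lor C) \land B) \lor (\lnot B \land A \land (\lnot B \lor \lnot B))   [eliminate \to]
≡ (\lnot A \land B) \lor (C \land B) \lor (\lnot B \land A \land \lnot B) \lor (\lnot B \land A \land \lnot B)   [distribute \land over \lor]
≡ (\lnot A \land B) \lor (C \land B) \lor (\lnot B \land A)   [simplify]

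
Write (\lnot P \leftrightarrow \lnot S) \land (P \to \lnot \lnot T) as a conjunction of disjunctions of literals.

(\lnot P \leftrightarrow \lnot S) \land (P \to \lnot \lnot T)
⇔ (\lnot P \to \lnot S) \land (\lnot S \to \lnot P) \land (P \to \lnot \lnot T)   (eliminate \leftrightarrow)
⇔ (\lnot \lnot P \lor \lnot S) \land (\lnot S \to \lnot P) \land (P \to \lnot \lnot T)   (eliminate \to)
⇔ (\lnot \lnot P \lor \lnot S) \land (\lnot \lnot S \lor \lnot P) \land (P \to \lnot \lnot T)   (eliminate \to)
⇔ (\lnot \lnot P \lor \lnot S) \land (\lnot \lnot S \lor \lnot P) \land (\lnot P \lor \lnot \lnot T)   (eliminate \to)
⇔ (P \lor \lnot S) \land (\lnot \lnot S \lor \lnot P) \land (\lnot P \lor \lnot \lnot T)   (double negation)
⇔ (P \lor \lnot S) \land (S \lor \lnot P) \land (\lnot P \lor \lnot \lnot T)   (double negation)
⇔ (P \lor \lnot S) \land (S \lor \lnot P) \land (\lnot P \lor T)   (double negation)

(P \lor \lnot S) \land (S \lor \lnot P) \land (\lnot P \lor T)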